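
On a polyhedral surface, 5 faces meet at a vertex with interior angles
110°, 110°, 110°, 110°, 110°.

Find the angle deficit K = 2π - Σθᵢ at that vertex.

Sum of angles = 550°. K = 360° - 550° = -190° = -19π/18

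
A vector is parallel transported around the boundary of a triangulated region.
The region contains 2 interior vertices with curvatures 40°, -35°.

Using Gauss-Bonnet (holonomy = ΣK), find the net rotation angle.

Holonomy = total enclosed curvature = 40° + (-35°) = 5°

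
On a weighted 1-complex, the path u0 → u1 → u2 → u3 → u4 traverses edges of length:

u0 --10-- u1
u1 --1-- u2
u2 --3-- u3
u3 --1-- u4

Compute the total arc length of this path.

Arc length = 10 + 1 + 3 + 1 = 15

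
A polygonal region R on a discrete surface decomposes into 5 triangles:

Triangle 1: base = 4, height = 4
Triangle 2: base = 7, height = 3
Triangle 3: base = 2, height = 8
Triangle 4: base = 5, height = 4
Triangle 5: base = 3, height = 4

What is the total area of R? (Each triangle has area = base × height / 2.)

(1/2)×4×4 + (1/2)×7×3 + (1/2)×2×8 + (1/2)×5×4 + (1/2)×3×4 = 42.5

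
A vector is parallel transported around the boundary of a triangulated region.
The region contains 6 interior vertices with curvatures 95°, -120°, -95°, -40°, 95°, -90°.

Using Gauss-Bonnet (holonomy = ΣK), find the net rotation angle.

Holonomy = total enclosed curvature = 95° + (-120°) + (-95°) + (-40°) + 95° + (-90°) = -155°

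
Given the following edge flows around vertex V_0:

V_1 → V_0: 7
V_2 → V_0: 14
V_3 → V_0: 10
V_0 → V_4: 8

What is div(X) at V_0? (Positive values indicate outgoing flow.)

Divergence = sum of outgoing flows = (-7) + (-14) + (-10) + 8 = -23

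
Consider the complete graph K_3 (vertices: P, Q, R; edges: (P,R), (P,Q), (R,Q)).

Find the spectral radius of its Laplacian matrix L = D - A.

For the complete graph K_n, L = nI − J (J = all-ones matrix). J has eigenvalues n (once, eigenvector 𝟙) and 0 (multiplicity n−1), so L has eigenvalues 0 (once) and n (multiplicity n−1). Here n = 3: eigenvalue 0 once and 3 with multiplicity 2.
Laplacian eigenvalues: [0.0, 3.0, 3.0]. Largest eigenvalue (spectral radius) = 3.0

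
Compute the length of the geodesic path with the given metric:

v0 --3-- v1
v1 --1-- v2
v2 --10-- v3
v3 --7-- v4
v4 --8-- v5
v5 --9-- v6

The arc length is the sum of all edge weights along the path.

Arc length = 3 + 1 + 10 + 7 + 8 + 9 = 38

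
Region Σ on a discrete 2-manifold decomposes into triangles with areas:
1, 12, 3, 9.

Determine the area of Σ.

1 + 12 + 3 + 9 = 25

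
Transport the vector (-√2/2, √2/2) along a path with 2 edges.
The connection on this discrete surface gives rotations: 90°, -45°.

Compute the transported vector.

Total rotation: 90° + (-45°) = 45°. Final vector: (-1, 0)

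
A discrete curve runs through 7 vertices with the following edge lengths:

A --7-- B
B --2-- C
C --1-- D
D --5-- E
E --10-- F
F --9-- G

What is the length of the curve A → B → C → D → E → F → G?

Arc length = 7 + 2 + 1 + 5 + 10 + 9 = 34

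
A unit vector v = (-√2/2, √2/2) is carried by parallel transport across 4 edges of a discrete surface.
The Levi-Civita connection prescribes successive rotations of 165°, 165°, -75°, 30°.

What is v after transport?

Total rotation: 165° + 165° + (-75°) + 30° = 285° ≡ -75° (mod 360°). Final vector: (0.5000, 0.8660)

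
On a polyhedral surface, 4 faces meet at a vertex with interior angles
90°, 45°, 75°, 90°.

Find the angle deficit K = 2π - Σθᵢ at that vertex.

Sum of angles = 300°. K = 360° - 300° = 60°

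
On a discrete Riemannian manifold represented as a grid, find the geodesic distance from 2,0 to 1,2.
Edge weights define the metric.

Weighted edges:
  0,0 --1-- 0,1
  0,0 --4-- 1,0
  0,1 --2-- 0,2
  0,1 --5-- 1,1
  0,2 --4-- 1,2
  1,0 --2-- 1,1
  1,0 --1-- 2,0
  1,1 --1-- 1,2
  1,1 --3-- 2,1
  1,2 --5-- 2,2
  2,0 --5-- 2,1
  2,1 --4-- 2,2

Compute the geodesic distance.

Shortest path: 2,0 → 1,0 → 1,1 → 1,2, total weight = 4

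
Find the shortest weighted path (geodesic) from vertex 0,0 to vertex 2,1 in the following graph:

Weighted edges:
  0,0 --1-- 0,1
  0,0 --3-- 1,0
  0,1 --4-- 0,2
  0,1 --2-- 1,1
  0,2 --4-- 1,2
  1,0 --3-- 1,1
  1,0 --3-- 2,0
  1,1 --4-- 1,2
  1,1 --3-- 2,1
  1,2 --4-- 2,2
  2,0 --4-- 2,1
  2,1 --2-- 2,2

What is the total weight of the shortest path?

Shortest path: 0,0 → 0,1 → 1,1 → 2,1, total weight = 6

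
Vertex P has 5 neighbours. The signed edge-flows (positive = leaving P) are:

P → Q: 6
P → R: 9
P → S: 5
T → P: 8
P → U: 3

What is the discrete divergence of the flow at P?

Divergence = sum of outgoing flows = 6 + 9 + 5 + (-8) + 3 = 15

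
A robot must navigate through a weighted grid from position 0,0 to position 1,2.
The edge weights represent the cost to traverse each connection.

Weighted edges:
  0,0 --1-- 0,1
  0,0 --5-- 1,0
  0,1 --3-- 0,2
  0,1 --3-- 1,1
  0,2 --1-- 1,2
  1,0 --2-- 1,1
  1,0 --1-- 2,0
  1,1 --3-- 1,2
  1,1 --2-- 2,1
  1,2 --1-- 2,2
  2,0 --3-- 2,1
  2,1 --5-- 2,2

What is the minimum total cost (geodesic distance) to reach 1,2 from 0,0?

Shortest path: 0,0 → 0,1 → 0,2 → 1,2, total weight = 5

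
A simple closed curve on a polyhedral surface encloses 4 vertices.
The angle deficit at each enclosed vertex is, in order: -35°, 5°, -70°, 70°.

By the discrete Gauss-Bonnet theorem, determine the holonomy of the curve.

Holonomy = total enclosed curvature = (-35°) + 5° + (-70°) + 70° = -30°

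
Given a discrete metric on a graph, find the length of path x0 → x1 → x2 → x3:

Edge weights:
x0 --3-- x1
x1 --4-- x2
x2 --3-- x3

Arc length = 3 + 4 + 3 = 10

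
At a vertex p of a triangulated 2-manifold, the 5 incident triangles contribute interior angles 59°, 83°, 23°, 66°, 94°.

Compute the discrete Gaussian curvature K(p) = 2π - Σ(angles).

Sum of angles = 325°. K = 360° - 325° = 35° = 7π/36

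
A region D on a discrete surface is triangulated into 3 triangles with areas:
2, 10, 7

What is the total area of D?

2 + 10 + 7 = 19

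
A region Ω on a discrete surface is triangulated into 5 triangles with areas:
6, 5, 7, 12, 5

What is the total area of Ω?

6 + 5 + 7 + 12 + 5 = 35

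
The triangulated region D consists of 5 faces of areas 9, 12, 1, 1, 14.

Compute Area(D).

9 + 12 + 1 + 1 + 14 = 37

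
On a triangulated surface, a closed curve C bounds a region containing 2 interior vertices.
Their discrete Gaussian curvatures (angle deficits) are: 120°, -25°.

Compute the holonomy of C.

Holonomy = total enclosed curvature = 120° + (-25°) = 95°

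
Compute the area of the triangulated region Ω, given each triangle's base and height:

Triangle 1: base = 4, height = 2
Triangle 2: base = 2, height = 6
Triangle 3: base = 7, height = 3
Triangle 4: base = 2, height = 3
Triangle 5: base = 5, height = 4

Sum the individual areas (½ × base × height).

(1/2)×4×2 + (1/2)×2×6 + (1/2)×7×3 + (1/2)×2×3 + (1/2)×5×4 = 33.5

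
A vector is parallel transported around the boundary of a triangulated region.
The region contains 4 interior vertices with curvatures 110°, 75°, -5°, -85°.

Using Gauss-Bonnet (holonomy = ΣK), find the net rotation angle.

Holonomy = total enclosed curvature = 110° + 75° + (-5°) + (-85°) = 95°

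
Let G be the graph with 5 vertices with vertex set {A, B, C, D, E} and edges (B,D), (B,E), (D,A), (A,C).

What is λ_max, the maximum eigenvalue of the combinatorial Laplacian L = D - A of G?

Degrees: deg(A) = 2, deg(B) = 2, deg(C) = 1, deg(D) = 2, deg(E) = 1.
L = D − A with rows/columns ordered (A, B, C, D, E):
  [ 2,  0, -1, -1,  0]
  [ 0,  2,  0, -1, -1]
  [-1,  0,  1,  0,  0]
  [-1, -1,  0,  2,  0]
  [ 0, -1,  0,  0,  1]
Characteristic polynomial: det(λI − L) = λ(λ² − 3λ + 1)(λ² − 5λ + 5).
Roots: λ = 0; (λ² − 3λ + 1) = 0 ⇒ λ = (3 ± √5)/2 ≈ 0.382, 2.618; (λ² − 5λ + 5) = 0 ⇒ λ = (5 ± √5)/2 ≈ 1.382, 3.618.
(Check: the roots sum (with multiplicity) to 8, matching trace L = Σdeg = 2·4 = 8.)
Laplacian eigenvalues: [0.0, 0.382, 1.382, 2.618, 3.618]. Largest eigenvalue (spectral radius) = 3.618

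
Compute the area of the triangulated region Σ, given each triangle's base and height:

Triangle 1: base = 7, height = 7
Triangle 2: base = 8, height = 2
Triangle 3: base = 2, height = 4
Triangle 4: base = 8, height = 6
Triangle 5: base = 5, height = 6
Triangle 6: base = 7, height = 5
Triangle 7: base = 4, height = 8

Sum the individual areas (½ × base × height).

(1/2)×7×7 + (1/2)×8×2 + (1/2)×2×4 + (1/2)×8×6 + (1/2)×5×6 + (1/2)×7×5 + (1/2)×4×8 = 109.0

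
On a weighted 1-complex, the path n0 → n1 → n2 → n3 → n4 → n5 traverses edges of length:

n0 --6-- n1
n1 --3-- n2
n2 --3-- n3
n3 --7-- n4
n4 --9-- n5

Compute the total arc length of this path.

Arc length = 6 + 3 + 3 + 7 + 9 = 28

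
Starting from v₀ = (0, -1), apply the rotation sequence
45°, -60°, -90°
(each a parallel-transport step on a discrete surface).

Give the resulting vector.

Total rotation: 45° + (-60°) + (-90°) = -105°. Final vector: (-0.9659, 0.2588)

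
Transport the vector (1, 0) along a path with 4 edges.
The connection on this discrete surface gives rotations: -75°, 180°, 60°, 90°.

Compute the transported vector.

Total rotation: (-75°) + 180° + 60° + 90° = 255° ≡ -105° (mod 360°). Final vector: (-0.2588, -0.9659)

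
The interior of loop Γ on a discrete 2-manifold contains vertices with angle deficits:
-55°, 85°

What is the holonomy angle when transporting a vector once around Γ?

Holonomy = total enclosed curvature = (-55°) + 85° = 30°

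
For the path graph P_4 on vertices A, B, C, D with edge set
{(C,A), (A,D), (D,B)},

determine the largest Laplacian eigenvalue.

The path graph P_n has Laplacian eigenvalues λ_k = 2 − 2cos(kπ/n), k = 0, 1, …, n−1. Here n = 4:
k=0: 2 − 2cos(0) = 0.0; k=1: 2 − 2cos(π/4) = 0.5858; k=2: 2 − 2cos(π/2) = 2.0; k=3: 2 − 2cos(3π/4) = 3.4142.
Laplacian eigenvalues: [0.0, 0.5858, 2.0, 3.4142]. Largest eigenvalue (spectral radius) = 3.4142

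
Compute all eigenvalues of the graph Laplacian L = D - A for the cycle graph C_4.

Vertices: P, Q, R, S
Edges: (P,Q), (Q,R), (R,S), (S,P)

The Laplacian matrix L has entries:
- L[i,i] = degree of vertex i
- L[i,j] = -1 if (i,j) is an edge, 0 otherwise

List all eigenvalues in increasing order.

The cycle graph C_n has Laplacian eigenvalues λ_k = 2 − 2cos(2πk/n), k = 0, 1, …, n−1. Here n = 4:
k=0: 2 − 2cos(0) = 0.0; k=1: 2 − 2cos(π/2) = 2.0; k=2: 2 − 2cos(π) = 4.0; k=3: 2 − 2cos(3π/2) = 2.0.
Laplacian eigenvalues (increasing order): [0.0, 2.0, 2.0, 4.0]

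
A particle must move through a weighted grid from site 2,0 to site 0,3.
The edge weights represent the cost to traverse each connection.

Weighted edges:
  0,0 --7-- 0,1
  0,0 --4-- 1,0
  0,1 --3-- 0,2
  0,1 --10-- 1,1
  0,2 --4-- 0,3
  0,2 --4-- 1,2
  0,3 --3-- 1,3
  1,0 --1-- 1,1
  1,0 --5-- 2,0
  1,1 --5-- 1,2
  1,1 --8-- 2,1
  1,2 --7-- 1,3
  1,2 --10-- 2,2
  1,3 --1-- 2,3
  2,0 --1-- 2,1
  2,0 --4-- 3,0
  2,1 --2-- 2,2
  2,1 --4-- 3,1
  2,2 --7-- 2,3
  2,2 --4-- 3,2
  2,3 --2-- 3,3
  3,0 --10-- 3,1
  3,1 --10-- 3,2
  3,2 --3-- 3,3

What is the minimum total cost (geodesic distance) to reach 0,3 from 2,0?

Shortest path: 2,0 → 2,1 → 2,2 → 2,3 → 1,3 → 0,3, total weight = 14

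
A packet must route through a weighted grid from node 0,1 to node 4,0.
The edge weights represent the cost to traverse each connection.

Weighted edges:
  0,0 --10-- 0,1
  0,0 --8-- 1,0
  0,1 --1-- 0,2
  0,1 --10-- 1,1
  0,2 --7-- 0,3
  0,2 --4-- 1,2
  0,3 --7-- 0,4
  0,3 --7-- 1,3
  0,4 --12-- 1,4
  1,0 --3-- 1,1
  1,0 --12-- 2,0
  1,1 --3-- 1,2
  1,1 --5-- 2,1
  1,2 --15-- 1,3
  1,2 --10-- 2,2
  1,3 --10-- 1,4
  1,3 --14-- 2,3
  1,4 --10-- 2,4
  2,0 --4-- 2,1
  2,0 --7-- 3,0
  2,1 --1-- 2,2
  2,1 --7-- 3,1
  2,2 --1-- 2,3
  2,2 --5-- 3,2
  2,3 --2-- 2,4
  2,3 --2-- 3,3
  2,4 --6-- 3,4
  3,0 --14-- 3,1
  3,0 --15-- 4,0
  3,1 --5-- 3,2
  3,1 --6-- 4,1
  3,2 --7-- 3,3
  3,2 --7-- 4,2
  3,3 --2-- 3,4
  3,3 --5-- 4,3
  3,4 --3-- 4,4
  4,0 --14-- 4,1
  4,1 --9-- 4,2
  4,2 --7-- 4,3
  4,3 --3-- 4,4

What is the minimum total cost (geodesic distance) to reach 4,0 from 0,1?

Shortest path: 0,1 → 0,2 → 1,2 → 1,1 → 2,1 → 2,0 → 3,0 → 4,0, total weight = 39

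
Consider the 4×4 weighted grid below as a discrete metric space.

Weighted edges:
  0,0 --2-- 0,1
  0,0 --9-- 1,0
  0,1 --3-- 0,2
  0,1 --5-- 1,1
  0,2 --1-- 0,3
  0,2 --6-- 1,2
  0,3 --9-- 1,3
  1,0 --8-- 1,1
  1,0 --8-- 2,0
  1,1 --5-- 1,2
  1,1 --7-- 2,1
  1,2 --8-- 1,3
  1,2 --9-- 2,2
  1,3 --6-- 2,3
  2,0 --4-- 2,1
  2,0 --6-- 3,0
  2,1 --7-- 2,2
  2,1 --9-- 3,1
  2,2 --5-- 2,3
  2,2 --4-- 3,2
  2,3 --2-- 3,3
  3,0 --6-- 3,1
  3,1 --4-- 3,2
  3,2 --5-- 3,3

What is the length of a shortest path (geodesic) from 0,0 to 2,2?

Shortest path: 0,0 → 0,1 → 0,2 → 1,2 → 2,2, total weight = 20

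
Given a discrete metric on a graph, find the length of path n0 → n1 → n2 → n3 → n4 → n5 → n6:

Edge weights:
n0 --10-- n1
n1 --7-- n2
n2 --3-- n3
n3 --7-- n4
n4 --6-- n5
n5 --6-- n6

Arc length = 10 + 7 + 3 + 7 + 6 + 6 = 39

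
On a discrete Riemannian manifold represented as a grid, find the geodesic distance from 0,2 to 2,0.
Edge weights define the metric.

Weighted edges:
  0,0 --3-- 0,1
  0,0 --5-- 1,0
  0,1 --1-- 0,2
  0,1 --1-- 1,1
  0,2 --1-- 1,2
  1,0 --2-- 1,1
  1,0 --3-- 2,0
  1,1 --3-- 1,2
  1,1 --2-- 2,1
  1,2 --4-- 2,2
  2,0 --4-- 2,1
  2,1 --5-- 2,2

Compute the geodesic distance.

Shortest path: 0,2 → 0,1 → 1,1 → 1,0 → 2,0, total weight = 7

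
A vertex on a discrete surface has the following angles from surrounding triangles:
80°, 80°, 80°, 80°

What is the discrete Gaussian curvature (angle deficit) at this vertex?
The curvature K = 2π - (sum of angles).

Sum of angles = 320°. K = 360° - 320° = 40° = 2π/9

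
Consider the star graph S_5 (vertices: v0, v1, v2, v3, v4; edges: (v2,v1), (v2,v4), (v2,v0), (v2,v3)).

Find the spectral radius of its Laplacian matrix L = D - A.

The star S_5 is the complete bipartite graph K_{1,4} (one hub of degree 4, 4 leaves of degree 1). The Laplacian spectrum of K_{p,q} is 0, p (multiplicity q−1), q (multiplicity p−1), p+q. With p = 1, q = 4: 0 once, 1 with multiplicity 3, and 5 once. (Check: trace L = sum of degrees = 8 = 3·1 + 5.)
Laplacian eigenvalues: [0.0, 1.0, 1.0, 1.0, 5.0]. Largest eigenvalue (spectral radius) = 5.0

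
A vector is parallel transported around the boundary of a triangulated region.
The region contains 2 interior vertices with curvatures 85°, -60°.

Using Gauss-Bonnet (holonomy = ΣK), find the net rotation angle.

Holonomy = total enclosed curvature = 85° + (-60°) = 25°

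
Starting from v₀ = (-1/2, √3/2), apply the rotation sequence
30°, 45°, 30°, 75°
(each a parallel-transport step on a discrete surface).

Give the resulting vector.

Total rotation: 30° + 45° + 30° + 75° = 180°. Final vector: (0.5000, -0.8660)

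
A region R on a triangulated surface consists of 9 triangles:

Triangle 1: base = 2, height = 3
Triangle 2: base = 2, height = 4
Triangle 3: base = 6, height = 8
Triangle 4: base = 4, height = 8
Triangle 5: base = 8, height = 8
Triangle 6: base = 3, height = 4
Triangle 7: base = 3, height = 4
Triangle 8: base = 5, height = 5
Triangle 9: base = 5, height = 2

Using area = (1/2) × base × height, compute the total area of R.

(1/2)×2×3 + (1/2)×2×4 + (1/2)×6×8 + (1/2)×4×8 + (1/2)×8×8 + (1/2)×3×4 + (1/2)×3×4 + (1/2)×5×5 + (1/2)×5×2 = 108.5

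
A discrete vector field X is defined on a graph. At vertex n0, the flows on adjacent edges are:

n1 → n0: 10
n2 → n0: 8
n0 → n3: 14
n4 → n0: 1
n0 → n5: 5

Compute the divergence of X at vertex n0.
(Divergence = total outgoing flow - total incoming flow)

Divergence = sum of outgoing flows = (-10) + (-8) + 14 + (-1) + 5 = 0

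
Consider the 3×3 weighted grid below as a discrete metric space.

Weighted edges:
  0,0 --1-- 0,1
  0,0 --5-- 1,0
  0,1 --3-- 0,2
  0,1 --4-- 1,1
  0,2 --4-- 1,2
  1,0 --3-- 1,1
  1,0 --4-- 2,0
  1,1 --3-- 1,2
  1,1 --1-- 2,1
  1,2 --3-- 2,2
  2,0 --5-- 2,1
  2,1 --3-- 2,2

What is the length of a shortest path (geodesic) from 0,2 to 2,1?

Shortest path: 0,2 → 0,1 → 1,1 → 2,1, total weight = 8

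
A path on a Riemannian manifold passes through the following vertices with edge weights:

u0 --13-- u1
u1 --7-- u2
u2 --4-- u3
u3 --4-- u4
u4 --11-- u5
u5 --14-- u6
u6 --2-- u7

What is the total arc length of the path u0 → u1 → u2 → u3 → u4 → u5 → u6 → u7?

Arc length = 13 + 7 + 4 + 4 + 11 + 14 + 2 = 55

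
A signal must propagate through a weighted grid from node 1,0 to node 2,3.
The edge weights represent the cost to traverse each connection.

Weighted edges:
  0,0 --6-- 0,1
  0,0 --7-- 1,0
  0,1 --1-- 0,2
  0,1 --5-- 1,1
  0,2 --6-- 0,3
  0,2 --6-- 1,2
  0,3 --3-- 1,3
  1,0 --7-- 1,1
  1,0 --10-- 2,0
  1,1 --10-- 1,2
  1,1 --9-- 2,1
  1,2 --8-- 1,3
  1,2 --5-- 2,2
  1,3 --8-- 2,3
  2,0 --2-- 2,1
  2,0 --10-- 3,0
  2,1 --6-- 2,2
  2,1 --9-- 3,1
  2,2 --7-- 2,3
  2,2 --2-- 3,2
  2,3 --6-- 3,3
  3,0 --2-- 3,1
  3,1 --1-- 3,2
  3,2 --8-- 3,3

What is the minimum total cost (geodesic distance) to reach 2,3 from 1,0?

Shortest path: 1,0 → 2,0 → 2,1 → 2,2 → 2,3, total weight = 25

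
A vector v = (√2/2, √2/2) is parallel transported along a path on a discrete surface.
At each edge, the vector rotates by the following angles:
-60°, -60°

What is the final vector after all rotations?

Total rotation: (-60°) + (-60°) = -120°. Final vector: (0.2588, -0.9659)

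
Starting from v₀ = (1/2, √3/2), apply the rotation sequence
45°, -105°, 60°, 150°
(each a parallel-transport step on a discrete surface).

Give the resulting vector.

Total rotation: 45° + (-105°) + 60° + 150° = 150°. Final vector: (-0.8660, -0.5000)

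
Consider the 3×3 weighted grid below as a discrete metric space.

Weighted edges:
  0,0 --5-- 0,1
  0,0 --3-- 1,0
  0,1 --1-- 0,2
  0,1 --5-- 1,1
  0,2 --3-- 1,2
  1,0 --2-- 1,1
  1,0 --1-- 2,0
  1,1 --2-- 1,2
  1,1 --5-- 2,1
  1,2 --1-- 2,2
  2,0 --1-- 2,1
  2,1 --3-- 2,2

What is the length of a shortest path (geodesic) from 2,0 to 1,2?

Shortest path: 2,0 → 1,0 → 1,1 → 1,2, total weight = 5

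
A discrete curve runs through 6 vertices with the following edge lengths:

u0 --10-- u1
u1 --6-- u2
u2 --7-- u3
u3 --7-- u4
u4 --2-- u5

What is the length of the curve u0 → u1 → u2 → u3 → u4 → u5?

Arc length = 10 + 6 + 7 + 7 + 2 = 32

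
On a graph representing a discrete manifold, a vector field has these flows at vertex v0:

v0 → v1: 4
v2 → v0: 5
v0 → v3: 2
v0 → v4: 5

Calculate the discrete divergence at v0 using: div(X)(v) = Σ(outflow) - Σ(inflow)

Divergence = sum of outgoing flows = 4 + (-5) + 2 + 5 = 6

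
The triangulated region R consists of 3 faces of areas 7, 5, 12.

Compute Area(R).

7 + 5 + 12 = 24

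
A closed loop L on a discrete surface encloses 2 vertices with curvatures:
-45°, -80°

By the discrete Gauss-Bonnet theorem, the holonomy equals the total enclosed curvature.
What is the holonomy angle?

Holonomy = total enclosed curvature = (-45°) + (-80°) = -125°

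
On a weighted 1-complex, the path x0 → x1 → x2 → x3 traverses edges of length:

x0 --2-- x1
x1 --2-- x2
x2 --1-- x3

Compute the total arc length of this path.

Arc length = 2 + 2 + 1 = 5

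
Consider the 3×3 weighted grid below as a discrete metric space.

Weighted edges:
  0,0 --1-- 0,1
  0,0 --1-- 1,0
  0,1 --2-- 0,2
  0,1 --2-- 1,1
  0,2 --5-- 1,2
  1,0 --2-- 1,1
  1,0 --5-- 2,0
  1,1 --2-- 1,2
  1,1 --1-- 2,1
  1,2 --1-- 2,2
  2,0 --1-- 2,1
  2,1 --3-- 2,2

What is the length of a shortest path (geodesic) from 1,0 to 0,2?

Shortest path: 1,0 → 0,0 → 0,1 → 0,2, total weight = 4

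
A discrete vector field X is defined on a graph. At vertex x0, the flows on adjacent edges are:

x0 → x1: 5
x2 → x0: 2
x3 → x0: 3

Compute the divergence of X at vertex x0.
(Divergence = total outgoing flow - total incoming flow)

Divergence = sum of outgoing flows = 5 + (-2) + (-3) = 0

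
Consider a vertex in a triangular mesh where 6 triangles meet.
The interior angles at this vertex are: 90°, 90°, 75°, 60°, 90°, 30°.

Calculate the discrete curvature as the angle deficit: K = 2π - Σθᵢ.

Sum of angles = 435°. K = 360° - 435° = -75° = -5π/12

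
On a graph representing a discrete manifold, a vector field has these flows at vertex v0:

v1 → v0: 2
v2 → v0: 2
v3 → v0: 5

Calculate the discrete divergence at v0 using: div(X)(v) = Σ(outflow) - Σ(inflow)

Divergence = sum of outgoing flows = (-2) + (-2) + (-5) = -9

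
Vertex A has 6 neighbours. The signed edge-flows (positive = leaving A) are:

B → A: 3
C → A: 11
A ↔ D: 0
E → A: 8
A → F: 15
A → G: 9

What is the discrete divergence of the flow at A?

Divergence = sum of outgoing flows = (-3) + (-11) + 0 + (-8) + 15 + 9 = 2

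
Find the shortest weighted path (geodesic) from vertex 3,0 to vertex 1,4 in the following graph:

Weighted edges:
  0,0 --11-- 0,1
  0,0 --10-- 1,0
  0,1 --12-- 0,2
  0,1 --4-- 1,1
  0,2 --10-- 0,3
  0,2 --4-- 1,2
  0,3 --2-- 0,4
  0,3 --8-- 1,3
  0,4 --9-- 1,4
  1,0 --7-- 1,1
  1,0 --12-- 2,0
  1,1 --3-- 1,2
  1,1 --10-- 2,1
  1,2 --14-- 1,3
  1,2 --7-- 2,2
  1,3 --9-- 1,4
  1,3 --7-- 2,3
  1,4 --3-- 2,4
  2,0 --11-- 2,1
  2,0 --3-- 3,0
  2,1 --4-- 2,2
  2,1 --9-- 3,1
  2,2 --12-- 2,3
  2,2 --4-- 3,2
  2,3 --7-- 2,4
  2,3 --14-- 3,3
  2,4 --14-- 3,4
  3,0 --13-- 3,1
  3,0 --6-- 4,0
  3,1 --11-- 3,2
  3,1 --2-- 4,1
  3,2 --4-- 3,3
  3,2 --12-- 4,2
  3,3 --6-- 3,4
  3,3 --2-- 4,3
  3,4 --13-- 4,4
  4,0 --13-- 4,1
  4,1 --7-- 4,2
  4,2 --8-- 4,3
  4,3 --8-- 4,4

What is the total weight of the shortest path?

Shortest path: 3,0 → 2,0 → 2,1 → 2,2 → 2,3 → 2,4 → 1,4, total weight = 40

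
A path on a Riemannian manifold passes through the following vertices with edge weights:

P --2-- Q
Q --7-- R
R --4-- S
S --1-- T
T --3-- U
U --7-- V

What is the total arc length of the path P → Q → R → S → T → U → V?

Arc length = 2 + 7 + 4 + 1 + 3 + 7 = 24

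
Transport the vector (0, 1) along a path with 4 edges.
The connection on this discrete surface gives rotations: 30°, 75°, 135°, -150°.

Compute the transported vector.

Total rotation: 30° + 75° + 135° + (-150°) = 90°. Final vector: (-1, 0)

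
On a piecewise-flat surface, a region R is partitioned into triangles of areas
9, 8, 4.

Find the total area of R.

9 + 8 + 4 = 21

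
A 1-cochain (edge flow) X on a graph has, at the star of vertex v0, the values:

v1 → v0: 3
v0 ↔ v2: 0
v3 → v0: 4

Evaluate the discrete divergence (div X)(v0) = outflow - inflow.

Divergence = sum of outgoing flows = (-3) + 0 + (-4) = -7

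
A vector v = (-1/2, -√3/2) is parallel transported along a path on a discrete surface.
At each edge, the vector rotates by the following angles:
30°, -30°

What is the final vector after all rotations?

Total rotation: 30° + (-30°) = 0°. Final vector: (-0.5000, -0.8660)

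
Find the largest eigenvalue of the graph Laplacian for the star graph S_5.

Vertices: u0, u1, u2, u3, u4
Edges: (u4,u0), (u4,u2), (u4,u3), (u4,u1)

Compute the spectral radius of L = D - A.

The star S_5 is the complete bipartite graph K_{1,4} (one hub of degree 4, 4 leaves of degree 1). The Laplacian spectrum of K_{p,q} is 0, p (multiplicity q−1), q (multiplicity p−1), p+q. With p = 1, q = 4: 0 once, 1 with multiplicity 3, and 5 once. (Check: trace L = sum of degrees = 8 = 3·1 + 5.)
Laplacian eigenvalues: [0.0, 1.0, 1.0, 1.0, 5.0]. Largest eigenvalue (spectral radius) = 5.0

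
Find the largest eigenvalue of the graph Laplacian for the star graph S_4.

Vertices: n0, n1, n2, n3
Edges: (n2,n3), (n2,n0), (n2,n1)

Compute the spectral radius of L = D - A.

The star S_4 is the complete bipartite graph K_{1,3} (one hub of degree 3, 3 leaves of degree 1). The Laplacian spectrum of K_{p,q} is 0, p (multiplicity q−1), q (multiplicity p−1), p+q. With p = 1, q = 3: 0 once, 1 with multiplicity 2, and 4 once. (Check: trace L = sum of degrees = 6 = 2·1 + 4.)
Laplacian eigenvalues: [0.0, 1.0, 1.0, 4.0]. Largest eigenvalue (spectral radius) = 4.0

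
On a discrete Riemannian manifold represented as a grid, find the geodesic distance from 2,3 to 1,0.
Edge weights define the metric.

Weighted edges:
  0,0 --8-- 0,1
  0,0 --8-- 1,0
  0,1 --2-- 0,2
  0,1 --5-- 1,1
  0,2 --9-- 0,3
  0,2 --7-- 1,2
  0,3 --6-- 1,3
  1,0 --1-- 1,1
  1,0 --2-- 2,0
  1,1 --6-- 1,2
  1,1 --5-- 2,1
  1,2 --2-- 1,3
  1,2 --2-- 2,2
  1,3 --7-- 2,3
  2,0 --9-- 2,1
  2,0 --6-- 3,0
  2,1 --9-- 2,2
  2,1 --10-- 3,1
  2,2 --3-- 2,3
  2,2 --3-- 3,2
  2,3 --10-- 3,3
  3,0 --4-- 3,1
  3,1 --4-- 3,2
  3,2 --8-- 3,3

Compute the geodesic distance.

Shortest path: 2,3 → 2,2 → 1,2 → 1,1 → 1,0, total weight = 12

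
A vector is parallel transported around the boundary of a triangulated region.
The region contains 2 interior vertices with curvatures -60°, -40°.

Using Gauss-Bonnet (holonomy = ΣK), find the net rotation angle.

Holonomy = total enclosed curvature = (-60°) + (-40°) = -100°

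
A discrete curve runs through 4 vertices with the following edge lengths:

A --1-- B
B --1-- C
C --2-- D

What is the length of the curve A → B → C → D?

Arc length = 1 + 1 + 2 = 4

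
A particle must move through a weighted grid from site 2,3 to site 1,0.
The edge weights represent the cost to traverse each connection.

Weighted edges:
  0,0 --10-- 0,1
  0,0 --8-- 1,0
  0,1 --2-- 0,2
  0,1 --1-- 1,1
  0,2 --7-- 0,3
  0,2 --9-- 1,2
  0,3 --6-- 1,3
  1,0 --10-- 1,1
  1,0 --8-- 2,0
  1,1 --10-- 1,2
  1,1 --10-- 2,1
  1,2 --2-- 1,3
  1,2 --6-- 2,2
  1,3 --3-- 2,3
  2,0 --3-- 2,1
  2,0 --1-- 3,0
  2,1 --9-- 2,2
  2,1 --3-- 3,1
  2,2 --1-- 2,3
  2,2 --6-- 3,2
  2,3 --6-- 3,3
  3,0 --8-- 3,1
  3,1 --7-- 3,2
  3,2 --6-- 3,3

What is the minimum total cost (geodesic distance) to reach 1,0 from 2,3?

Shortest path: 2,3 → 2,2 → 2,1 → 2,0 → 1,0, total weight = 21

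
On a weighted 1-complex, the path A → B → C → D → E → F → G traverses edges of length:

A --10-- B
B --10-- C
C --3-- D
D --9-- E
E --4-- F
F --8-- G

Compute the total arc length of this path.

Arc length = 10 + 10 + 3 + 9 + 4 + 8 = 44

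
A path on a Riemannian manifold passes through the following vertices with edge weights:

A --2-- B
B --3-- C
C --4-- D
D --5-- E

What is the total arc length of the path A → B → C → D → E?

Arc length = 2 + 3 + 4 + 5 = 14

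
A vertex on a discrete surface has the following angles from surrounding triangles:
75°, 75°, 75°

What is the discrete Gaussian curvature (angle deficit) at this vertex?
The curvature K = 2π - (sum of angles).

Sum of angles = 225°. K = 360° - 225° = 135°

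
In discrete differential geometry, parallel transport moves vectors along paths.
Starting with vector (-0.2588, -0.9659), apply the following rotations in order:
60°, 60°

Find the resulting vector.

Total rotation: 60° + 60° = 120°. Final vector: (0.9659, 0.2588)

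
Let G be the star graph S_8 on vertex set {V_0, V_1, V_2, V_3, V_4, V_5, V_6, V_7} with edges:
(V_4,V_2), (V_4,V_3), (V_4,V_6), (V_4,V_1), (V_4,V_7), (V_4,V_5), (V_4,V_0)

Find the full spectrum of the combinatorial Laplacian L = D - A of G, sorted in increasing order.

The star S_8 is the complete bipartite graph K_{1,7} (one hub of degree 7, 7 leaves of degree 1). The Laplacian spectrum of K_{p,q} is 0, p (multiplicity q−1), q (multiplicity p−1), p+q. With p = 1, q = 7: 0 once, 1 with multiplicity 6, and 8 once. (Check: trace L = sum of degrees = 14 = 6·1 + 8.)
Laplacian eigenvalues (increasing order): [0.0, 1.0, 1.0, 1.0, 1.0, 1.0, 1.0, 8.0]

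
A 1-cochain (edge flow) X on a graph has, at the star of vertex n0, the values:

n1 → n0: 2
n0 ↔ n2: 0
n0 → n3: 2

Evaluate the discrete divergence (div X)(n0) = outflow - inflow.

Divergence = sum of outgoing flows = (-2) + 0 + 2 = 0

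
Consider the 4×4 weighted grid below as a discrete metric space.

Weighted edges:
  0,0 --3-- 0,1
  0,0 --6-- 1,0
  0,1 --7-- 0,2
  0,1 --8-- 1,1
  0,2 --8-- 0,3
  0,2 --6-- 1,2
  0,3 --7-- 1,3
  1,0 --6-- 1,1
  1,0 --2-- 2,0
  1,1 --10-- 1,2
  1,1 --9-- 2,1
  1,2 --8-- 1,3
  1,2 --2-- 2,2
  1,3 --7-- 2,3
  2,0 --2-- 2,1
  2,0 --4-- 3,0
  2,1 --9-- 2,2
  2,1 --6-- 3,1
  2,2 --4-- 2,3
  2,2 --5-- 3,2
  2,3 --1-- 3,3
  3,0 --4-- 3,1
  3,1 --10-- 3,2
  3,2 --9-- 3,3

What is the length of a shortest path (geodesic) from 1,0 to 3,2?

Shortest path: 1,0 → 2,0 → 2,1 → 2,2 → 3,2, total weight = 18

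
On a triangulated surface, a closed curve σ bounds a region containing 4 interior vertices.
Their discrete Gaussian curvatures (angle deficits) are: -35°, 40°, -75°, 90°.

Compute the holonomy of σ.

Holonomy = total enclosed curvature = (-35°) + 40° + (-75°) + 90° = 20°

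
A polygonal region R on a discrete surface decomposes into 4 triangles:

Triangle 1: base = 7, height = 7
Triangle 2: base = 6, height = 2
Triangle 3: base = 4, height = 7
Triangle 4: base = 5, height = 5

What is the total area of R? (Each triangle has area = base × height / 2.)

(1/2)×7×7 + (1/2)×6×2 + (1/2)×4×7 + (1/2)×5×5 = 57.0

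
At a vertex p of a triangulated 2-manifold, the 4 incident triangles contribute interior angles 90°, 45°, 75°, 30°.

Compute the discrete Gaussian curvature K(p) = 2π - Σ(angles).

Sum of angles = 240°. K = 360° - 240° = 120°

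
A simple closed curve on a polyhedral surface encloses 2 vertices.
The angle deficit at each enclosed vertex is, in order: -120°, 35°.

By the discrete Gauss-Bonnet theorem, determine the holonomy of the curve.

Holonomy = total enclosed curvature = (-120°) + 35° = -85°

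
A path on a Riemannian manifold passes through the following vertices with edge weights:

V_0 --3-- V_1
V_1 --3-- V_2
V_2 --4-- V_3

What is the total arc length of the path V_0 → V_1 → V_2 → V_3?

Arc length = 3 + 3 + 4 = 10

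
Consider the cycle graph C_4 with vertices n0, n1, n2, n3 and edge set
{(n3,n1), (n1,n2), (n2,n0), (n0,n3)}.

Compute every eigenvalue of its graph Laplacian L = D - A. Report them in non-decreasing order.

The cycle graph C_n has Laplacian eigenvalues λ_k = 2 − 2cos(2πk/n), k = 0, 1, …, n−1. Here n = 4:
k=0: 2 − 2cos(0) = 0.0; k=1: 2 − 2cos(π/2) = 2.0; k=2: 2 − 2cos(π) = 4.0; k=3: 2 − 2cos(3π/2) = 2.0.
Laplacian eigenvalues (increasing order): [0.0, 2.0, 2.0, 4.0]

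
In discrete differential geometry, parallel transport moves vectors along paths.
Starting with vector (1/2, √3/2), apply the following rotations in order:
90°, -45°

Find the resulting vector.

Total rotation: 90° + (-45°) = 45°. Final vector: (-0.2588, 0.9659)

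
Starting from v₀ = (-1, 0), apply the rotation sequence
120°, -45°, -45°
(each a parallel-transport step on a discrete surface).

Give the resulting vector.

Total rotation: 120° + (-45°) + (-45°) = 30°. Final vector: (-0.8660, -0.5000)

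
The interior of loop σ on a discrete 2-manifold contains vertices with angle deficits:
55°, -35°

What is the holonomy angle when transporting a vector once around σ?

Holonomy = total enclosed curvature = 55° + (-35°) = 20°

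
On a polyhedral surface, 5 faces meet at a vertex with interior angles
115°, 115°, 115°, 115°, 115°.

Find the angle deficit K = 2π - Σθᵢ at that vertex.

Sum of angles = 575°. K = 360° - 575° = -215° = -43π/36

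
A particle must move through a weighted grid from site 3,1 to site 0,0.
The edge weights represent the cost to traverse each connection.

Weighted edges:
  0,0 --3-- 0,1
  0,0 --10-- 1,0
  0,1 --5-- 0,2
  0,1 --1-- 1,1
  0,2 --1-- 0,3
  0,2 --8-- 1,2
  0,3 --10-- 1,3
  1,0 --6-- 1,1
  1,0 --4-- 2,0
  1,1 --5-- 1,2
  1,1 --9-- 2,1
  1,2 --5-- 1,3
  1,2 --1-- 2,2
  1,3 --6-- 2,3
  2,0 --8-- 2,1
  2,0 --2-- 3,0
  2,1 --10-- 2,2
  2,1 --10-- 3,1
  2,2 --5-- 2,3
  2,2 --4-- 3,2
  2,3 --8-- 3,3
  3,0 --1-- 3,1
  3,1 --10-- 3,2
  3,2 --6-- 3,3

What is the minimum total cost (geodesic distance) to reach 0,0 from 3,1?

Shortest path: 3,1 → 3,0 → 2,0 → 1,0 → 0,0, total weight = 17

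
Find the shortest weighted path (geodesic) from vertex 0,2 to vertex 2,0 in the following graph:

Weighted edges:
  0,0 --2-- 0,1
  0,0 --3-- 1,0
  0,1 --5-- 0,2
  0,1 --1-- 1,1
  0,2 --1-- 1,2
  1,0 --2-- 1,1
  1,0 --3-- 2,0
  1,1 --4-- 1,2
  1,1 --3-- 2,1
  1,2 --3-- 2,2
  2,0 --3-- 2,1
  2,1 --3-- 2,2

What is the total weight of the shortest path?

Shortest path: 0,2 → 1,2 → 1,1 → 1,0 → 2,0, total weight = 10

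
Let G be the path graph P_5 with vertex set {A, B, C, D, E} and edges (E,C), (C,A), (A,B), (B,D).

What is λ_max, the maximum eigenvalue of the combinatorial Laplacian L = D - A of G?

The path graph P_n has Laplacian eigenvalues λ_k = 2 − 2cos(kπ/n), k = 0, 1, …, n−1. Here n = 5:
k=0: 2 − 2cos(0) = 0.0; k=1: 2 − 2cos(π/5) = 0.382; k=2: 2 − 2cos(2π/5) = 1.382; k=3: 2 − 2cos(3π/5) = 2.618; k=4: 2 − 2cos(4π/5) = 3.618.
Laplacian eigenvalues: [0.0, 0.382, 1.382, 2.618, 3.618]. Largest eigenvalue (spectral radius) = 3.618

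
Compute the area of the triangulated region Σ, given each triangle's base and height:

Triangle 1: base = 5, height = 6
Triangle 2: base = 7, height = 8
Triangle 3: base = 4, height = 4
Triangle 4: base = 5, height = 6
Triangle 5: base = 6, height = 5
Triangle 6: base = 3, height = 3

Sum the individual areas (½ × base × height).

(1/2)×5×6 + (1/2)×7×8 + (1/2)×4×4 + (1/2)×5×6 + (1/2)×6×5 + (1/2)×3×3 = 85.5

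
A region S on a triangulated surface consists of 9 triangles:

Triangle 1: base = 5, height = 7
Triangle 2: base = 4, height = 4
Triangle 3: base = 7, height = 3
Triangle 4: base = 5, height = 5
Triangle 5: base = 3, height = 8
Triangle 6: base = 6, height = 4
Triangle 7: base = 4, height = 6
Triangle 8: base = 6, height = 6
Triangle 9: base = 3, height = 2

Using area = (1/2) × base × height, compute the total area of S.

(1/2)×5×7 + (1/2)×4×4 + (1/2)×7×3 + (1/2)×5×5 + (1/2)×3×8 + (1/2)×6×4 + (1/2)×4×6 + (1/2)×6×6 + (1/2)×3×2 = 105.5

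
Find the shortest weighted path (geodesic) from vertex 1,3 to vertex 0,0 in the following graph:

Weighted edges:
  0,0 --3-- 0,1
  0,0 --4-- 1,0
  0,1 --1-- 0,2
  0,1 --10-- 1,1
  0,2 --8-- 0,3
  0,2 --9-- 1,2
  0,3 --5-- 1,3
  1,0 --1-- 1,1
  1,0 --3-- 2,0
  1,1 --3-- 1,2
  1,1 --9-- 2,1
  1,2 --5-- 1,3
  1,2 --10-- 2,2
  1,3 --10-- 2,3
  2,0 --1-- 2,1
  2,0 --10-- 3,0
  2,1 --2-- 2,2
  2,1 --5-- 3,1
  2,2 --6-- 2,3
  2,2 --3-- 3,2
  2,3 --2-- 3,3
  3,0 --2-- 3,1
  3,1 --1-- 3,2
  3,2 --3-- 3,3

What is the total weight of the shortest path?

Shortest path: 1,3 → 1,2 → 1,1 → 1,0 → 0,0, total weight = 13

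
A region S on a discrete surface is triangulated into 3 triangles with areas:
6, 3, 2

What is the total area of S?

6 + 3 + 2 = 11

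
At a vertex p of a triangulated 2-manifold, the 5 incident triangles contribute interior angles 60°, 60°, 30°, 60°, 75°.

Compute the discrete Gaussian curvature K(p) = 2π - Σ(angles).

Sum of angles = 285°. K = 360° - 285° = 75°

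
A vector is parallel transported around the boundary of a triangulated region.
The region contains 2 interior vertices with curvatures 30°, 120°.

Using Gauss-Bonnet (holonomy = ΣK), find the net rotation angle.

Holonomy = total enclosed curvature = 30° + 120° = 150°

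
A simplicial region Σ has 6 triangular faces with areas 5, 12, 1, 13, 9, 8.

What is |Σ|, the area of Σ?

5 + 12 + 1 + 13 + 9 + 8 = 48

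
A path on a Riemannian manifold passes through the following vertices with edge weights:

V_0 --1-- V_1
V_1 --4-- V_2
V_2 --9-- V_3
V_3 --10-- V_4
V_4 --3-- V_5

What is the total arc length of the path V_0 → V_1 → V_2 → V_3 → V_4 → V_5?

Arc length = 1 + 4 + 9 + 10 + 3 = 27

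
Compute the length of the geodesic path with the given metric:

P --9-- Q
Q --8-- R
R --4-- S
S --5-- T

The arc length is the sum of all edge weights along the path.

Arc length = 9 + 8 + 4 + 5 = 26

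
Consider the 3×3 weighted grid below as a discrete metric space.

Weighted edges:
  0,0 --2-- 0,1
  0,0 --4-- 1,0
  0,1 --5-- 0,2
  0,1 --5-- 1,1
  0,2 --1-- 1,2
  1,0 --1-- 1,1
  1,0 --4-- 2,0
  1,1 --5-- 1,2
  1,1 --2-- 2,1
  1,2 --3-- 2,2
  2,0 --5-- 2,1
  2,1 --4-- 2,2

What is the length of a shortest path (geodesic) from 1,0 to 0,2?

Shortest path: 1,0 → 1,1 → 1,2 → 0,2, total weight = 7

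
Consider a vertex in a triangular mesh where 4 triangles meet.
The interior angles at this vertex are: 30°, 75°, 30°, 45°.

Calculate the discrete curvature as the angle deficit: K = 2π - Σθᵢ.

Sum of angles = 180°. K = 360° - 180° = 180° = π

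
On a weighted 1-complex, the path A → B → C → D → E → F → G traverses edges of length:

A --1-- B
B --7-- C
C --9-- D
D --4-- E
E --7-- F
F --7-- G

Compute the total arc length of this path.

Arc length = 1 + 7 + 9 + 4 + 7 + 7 = 35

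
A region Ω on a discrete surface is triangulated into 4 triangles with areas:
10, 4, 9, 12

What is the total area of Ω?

10 + 4 + 9 + 12 = 35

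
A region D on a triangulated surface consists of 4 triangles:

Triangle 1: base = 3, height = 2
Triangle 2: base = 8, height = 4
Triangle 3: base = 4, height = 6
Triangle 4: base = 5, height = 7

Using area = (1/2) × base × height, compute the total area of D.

(1/2)×3×2 + (1/2)×8×4 + (1/2)×4×6 + (1/2)×5×7 = 48.5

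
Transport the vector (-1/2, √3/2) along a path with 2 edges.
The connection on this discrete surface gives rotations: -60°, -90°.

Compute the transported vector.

Total rotation: (-60°) + (-90°) = -150°. Final vector: (0.8660, -0.5000)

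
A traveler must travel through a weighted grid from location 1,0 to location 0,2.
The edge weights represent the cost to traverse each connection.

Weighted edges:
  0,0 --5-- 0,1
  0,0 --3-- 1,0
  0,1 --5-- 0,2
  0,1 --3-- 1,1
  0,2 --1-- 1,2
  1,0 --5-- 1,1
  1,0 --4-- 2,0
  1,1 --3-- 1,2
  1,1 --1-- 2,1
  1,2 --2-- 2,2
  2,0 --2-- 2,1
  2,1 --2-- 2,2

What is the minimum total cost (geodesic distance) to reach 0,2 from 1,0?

Shortest path: 1,0 → 1,1 → 1,2 → 0,2, total weight = 9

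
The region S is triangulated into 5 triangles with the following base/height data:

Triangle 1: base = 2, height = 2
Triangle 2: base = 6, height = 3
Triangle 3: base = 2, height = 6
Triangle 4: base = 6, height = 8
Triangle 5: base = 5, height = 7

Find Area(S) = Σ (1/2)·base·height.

(1/2)×2×2 + (1/2)×6×3 + (1/2)×2×6 + (1/2)×6×8 + (1/2)×5×7 = 58.5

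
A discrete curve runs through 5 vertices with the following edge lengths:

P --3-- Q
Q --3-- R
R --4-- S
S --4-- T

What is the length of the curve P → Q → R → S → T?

Arc length = 3 + 3 + 4 + 4 = 14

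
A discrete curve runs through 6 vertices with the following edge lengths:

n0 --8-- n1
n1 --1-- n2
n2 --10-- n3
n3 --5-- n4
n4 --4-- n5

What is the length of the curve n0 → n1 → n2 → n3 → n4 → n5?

Arc length = 8 + 1 + 10 + 5 + 4 = 28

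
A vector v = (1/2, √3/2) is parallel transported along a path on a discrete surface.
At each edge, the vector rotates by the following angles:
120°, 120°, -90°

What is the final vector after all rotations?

Total rotation: 120° + 120° + (-90°) = 150°. Final vector: (-0.8660, -0.5000)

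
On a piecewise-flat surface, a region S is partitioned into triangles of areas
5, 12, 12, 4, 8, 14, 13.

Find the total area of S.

5 + 12 + 12 + 4 + 8 + 14 + 13 = 68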